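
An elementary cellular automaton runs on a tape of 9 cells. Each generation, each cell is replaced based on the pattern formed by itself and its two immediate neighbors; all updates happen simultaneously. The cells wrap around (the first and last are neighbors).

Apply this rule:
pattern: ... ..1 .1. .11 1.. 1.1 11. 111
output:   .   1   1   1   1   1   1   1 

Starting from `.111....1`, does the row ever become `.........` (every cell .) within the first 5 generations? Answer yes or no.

11111..11
111111111
111111111  (fixed point — unchanged through generation 5)
generation 5 is 111111111, still not uniform .

no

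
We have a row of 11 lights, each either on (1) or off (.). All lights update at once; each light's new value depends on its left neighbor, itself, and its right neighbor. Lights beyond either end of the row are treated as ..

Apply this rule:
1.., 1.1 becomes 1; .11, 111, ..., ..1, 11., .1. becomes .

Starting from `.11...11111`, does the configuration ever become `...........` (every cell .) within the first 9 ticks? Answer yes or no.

yes

...1.......
....1......
.....1.....
......1....
.......1...
........1..
.........1.
..........1
...........
all cells are . at tick 9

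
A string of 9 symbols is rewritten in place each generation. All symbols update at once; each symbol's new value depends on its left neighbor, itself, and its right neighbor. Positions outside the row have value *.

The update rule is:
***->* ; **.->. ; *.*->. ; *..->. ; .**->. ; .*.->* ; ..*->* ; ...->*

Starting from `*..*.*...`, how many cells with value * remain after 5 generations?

..**.*.**
.*...*..*
.*.***.*.
.*..*..*.
.*.**.**.
count of *: 5

5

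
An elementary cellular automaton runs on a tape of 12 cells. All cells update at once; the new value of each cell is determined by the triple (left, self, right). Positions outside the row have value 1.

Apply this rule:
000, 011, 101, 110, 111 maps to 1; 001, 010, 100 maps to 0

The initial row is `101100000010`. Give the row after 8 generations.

111111111001

111101111001
111111111001
111111111001  (fixed point — unchanged through generation 8)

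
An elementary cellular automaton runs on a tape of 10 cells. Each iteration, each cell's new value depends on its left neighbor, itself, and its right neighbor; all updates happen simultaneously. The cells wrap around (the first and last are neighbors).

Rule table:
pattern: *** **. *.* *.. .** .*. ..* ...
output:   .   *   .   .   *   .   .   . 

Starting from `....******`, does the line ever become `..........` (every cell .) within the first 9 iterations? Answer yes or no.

iteration 1: ....*....*
iteration 2: ..........
all cells are . at iteration 2

yes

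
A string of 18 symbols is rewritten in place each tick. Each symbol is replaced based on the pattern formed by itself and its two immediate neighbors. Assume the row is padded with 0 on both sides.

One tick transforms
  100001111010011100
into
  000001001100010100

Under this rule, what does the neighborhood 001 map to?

0

At position 4 the neighborhood is 001; the next row has 0 there.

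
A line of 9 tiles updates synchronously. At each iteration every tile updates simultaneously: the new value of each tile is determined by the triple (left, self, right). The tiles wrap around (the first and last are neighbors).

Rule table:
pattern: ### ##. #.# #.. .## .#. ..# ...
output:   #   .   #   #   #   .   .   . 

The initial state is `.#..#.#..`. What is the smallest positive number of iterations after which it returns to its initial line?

9

..#..#.#.
...#..#.#
#...#..#.
.#...#..#
#.#...#..
.#.#...#.
..#.#...#
#..#.#...
.#..#.#..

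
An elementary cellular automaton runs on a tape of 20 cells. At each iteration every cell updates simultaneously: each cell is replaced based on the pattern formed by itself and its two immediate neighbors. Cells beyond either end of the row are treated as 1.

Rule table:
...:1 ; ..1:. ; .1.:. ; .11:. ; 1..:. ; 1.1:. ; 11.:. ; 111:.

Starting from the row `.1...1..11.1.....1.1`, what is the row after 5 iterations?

...1.........111....

...1.........111....
.1...1111111.....11.
...1.........111....  (repeats iteration 1; period 2)
iteration 5: ...1.........111....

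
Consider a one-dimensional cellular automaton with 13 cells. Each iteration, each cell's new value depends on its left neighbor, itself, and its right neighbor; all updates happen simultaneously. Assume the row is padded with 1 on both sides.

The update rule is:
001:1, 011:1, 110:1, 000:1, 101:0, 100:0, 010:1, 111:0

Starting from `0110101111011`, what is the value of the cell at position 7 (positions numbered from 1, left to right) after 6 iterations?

1

iteration 1: 0110101001010
iteration 2: 0110101011010
iteration 3: 0110101011010  (fixed point — unchanged through iteration 6)
position 7 holds 1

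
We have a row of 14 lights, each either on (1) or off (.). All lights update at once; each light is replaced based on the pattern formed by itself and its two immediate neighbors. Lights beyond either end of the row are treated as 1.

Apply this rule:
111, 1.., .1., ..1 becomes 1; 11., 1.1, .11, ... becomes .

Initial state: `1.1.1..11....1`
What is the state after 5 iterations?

..1.111..1..1.
111..1.111111.
11.111..1111..
1...1.11.11.11
.1.11........1

.1.11........1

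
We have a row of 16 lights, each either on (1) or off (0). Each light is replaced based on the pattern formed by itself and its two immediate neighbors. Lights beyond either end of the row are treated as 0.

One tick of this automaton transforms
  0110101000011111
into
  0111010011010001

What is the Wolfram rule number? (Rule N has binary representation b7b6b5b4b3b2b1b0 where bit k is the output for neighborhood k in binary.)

105

position 12: 111 → 0  (bit 7 = 0)
position 2: 110 → 1  (bit 6 = 1)
position 3: 101 → 1  (bit 5 = 1)
position 7: 100 → 0  (bit 4 = 0)
position 1: 011 → 1  (bit 3 = 1)
position 4: 010 → 0  (bit 2 = 0)
position 0: 001 → 0  (bit 1 = 0)
position 8: 000 → 1  (bit 0 = 1)
bits b7..b0 = 01101001 = 105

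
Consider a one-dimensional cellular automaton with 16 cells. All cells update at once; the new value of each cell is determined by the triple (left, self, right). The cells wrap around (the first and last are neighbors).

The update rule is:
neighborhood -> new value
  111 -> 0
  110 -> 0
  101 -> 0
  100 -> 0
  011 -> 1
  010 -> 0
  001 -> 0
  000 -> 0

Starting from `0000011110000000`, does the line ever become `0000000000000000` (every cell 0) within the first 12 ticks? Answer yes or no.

yes

tick 1: 0000010000000000
tick 2: 0000000000000000
all cells are 0 at tick 2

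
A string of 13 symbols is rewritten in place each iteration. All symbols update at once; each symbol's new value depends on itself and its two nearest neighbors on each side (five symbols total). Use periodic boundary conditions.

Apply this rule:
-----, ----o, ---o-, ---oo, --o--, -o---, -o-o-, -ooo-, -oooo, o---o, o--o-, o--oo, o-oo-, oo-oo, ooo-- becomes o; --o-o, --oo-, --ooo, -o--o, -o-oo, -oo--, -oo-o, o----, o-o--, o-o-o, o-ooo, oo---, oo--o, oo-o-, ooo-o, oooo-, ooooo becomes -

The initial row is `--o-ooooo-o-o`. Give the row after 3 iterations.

-o-----o-o--o

-o---o-----o-
ooooooo-oooo-
-o-----o-o--o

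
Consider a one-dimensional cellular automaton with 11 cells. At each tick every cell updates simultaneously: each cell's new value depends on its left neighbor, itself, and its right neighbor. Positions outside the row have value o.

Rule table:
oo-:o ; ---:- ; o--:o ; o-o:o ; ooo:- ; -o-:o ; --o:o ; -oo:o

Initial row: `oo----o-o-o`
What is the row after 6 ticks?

-ooooooo-oo

tick 1: -oo--oooooo
tick 2: oooooo-----
tick 3: -----oo---o
tick 4: o---oooo-oo
tick 5: oo-oo--ooo-
tick 6: -ooooooo-oo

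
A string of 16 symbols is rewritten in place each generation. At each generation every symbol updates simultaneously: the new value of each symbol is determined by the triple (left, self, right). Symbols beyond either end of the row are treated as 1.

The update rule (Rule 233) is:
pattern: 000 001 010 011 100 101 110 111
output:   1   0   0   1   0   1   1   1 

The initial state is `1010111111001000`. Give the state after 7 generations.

1101111111000010
1111111111011001
1111111111111001
1111111111111001  (fixed point — unchanged through generation 7)

1111111111111001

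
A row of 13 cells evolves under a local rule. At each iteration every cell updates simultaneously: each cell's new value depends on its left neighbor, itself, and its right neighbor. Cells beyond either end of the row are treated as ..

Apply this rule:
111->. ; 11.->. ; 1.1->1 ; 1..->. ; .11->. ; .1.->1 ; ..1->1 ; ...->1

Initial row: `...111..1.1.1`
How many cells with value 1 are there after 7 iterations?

9

iteration 1: 111....111111
iteration 2: ....111......
iteration 3: 1111....11111
iteration 4: .....111.....
iteration 5: 11111....1111
iteration 6: ......111....
iteration 7: 111111....111
count of 1: 9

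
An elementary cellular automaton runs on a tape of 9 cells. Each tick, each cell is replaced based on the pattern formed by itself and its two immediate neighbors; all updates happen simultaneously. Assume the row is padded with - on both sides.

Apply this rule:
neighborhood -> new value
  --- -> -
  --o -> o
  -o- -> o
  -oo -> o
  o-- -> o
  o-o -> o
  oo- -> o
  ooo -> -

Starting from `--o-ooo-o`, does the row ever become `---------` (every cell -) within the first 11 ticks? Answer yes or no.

no

-oooo-ooo
oo--ooo-o
ooooo-ooo
o---ooo-o
oo-oo-ooo
ooooooo-o
o-----ooo
oo---oo-o
ooo-ooooo
o-ooo---o
ooo-oo-oo
tick 11 is ooo-oo-oo, still not uniform -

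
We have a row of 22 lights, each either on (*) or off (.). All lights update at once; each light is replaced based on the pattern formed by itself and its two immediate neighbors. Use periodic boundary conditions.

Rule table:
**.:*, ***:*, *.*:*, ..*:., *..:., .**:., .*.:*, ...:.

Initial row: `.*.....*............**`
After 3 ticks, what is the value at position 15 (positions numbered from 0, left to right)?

.

**.....*.............*
**.....*..............
.*.....*..............
position 15 holds .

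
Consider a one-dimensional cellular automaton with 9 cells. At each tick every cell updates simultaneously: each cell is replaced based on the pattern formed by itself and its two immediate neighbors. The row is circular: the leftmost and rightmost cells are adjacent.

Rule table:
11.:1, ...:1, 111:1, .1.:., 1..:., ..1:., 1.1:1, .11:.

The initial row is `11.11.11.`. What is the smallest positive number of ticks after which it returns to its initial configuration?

tick 1: .11.11.11
tick 2: 1.11.11.1
tick 3: 11.11.11.

3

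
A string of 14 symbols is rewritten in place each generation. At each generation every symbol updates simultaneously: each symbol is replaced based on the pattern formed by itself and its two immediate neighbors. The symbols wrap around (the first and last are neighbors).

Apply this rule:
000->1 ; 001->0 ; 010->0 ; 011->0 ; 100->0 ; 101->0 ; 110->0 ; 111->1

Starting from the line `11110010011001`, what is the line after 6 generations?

11100000000000
01001111111110
00000111111100
11110011111001
11100001110000
01001100100110

01001100100110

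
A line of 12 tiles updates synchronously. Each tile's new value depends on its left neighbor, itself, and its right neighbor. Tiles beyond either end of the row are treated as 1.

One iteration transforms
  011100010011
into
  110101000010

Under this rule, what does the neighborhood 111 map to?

0

At position 2 the neighborhood is 111; the next row has 0 there.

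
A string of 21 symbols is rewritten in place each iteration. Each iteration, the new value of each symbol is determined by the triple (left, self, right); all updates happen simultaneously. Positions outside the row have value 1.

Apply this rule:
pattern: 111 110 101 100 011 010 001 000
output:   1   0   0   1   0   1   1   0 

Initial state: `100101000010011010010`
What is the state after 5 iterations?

110001101001000000100

011101100111100011110
001000011011010101100
111100100000010100011
111011110000110110101
110001101001000000100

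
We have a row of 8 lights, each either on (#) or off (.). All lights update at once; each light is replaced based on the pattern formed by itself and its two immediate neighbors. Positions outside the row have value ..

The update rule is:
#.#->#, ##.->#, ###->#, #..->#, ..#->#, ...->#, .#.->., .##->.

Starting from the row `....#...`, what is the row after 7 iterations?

#.#.#.##

iteration 1: ####.###
iteration 2: .####.##
iteration 3: #.####.#
iteration 4: .#.####.
iteration 5: #.#.####
iteration 6: .#.#.###
iteration 7: #.#.#.##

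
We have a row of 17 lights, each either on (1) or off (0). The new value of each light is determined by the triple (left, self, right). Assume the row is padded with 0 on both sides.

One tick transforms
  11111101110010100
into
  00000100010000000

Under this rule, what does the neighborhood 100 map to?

At position 10 the neighborhood is 100; the next row has 0 there.

0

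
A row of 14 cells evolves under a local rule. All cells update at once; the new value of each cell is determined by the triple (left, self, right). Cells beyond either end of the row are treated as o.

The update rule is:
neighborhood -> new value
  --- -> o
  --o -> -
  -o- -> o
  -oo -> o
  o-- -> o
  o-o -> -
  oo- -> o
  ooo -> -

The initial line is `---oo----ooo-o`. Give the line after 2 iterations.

-o-o---o-o-o-o

oo-ooooo-o-o-o
-o-o---o-o-o-o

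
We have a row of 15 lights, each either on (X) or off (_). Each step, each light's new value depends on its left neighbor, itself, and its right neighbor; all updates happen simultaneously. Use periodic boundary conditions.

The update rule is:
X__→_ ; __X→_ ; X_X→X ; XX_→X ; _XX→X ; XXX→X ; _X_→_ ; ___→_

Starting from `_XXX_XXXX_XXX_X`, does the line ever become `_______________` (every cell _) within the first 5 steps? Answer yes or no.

no

XXXXXXXXXXXXXX_
XXXXXXXXXXXXXXX
XXXXXXXXXXXXXXX  (fixed point — unchanged through step 5)
step 5 is XXXXXXXXXXXXXXX, still not uniform _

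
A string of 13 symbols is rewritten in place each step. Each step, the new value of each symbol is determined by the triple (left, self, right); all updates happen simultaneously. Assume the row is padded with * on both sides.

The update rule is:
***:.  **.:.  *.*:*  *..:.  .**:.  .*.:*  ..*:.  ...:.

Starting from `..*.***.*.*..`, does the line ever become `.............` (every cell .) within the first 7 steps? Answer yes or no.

yes

..**...****..
.............
all cells are . at step 2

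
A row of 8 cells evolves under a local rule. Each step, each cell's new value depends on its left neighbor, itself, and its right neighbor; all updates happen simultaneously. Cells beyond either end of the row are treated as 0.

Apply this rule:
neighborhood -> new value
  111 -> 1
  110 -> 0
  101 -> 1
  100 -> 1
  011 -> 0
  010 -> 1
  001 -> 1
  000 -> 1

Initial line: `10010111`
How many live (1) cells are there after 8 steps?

2

step 1: 11111010
step 2: 01110111
step 3: 10101010
step 4: 11111111
step 5: 01111110
step 6: 10111101
step 7: 11011011
step 8: 00100100
count of 1: 2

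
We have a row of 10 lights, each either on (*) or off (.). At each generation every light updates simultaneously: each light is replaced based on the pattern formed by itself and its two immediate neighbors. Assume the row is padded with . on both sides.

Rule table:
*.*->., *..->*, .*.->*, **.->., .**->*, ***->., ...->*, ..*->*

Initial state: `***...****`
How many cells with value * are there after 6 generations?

generation 1: *..****...
generation 2: ****...***
generation 3: *...****..
generation 4: *****...**
generation 5: *....****.
generation 6: ******...*
count of *: 7

7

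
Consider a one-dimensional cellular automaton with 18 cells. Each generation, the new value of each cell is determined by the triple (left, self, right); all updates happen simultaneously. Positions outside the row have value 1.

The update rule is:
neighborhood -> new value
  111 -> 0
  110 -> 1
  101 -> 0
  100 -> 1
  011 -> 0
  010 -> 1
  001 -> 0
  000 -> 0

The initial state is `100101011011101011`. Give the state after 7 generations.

001001101001101010

generation 1: 110101001000101000
generation 2: 010101101100101100
generation 3: 010100100110100110
generation 4: 010110110010110010
generation 5: 010010011010011010
generation 6: 011011001011001010
generation 7: 001001101001101010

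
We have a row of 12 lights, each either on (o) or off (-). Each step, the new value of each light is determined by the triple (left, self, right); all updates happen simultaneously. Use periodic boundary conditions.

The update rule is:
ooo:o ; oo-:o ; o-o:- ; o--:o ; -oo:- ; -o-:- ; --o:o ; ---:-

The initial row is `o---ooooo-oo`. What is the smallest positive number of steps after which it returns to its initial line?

12

oo-o-oooo--o
oo----ooooo-
-oo--o-oooo-
o-ooo---oooo
o--ooo-o-ooo
ooo-oo----oo
ooo--oo--o-o
ooooo-ooo---
-oooo--ooo-o
--ooooo-oo--
-o-oooo--oo-
o---ooooo-oo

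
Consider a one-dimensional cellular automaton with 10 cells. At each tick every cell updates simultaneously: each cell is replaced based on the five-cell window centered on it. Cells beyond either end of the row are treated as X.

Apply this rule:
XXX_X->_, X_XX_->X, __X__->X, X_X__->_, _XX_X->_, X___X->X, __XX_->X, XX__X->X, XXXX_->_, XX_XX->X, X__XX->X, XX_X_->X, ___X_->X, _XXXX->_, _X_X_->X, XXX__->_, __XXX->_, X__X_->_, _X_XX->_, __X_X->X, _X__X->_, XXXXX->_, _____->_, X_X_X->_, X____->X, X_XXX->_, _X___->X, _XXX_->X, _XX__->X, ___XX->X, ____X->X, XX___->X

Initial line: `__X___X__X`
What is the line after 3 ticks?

tick 1: X_XXXXX_X_
tick 2: _X_____X__
tick 3: X_XX_XXX_X

X_XX_XXX_X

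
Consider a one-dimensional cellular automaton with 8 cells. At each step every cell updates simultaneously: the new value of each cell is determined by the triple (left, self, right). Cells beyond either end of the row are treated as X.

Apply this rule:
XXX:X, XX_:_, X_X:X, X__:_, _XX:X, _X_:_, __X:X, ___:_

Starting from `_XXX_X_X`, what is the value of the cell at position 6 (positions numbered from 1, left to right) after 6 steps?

XXX_X_XX
XX_X_XXX
X_X_XXXX
_X_XXXXX
X_XXXXXX
_XXXXXXX
position 6 holds X

X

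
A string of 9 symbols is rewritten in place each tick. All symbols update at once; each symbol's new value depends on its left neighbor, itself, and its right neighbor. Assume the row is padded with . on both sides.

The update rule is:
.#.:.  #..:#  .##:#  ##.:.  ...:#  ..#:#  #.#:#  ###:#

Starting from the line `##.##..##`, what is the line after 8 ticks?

#.##.###.
.##.###.#
##.###.#.
#.###.#.#
.###.#.#.
###.#.#.#
##.#.#.#.
#.#.#.#.#

#.#.#.#.#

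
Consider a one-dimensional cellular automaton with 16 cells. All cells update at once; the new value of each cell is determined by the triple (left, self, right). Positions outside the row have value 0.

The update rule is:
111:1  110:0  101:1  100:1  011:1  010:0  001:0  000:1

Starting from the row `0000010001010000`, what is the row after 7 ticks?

1111001100101111
1110101010011110
1101010101011101
1010101010111010
0101010101110101
0010101011101010
1001010111010101

1001010111010101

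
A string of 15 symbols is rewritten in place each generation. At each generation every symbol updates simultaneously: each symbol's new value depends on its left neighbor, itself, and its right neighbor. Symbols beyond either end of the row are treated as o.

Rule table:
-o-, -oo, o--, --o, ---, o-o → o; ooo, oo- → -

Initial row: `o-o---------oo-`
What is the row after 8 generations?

ooooo----------

generation 1: -oooooooooooo-o
generation 2: oo-----------oo
generation 3: --oooooooooooo-
generation 4: ooo-----------o
generation 5: ---oooooooooooo
generation 6: oooo-----------
generation 7: ----ooooooooooo
generation 8: ooooo----------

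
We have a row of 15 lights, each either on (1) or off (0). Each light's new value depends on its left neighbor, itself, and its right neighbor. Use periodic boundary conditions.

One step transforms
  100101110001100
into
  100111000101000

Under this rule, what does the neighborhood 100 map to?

0

At position 1 the neighborhood is 100; the next row has 0 there.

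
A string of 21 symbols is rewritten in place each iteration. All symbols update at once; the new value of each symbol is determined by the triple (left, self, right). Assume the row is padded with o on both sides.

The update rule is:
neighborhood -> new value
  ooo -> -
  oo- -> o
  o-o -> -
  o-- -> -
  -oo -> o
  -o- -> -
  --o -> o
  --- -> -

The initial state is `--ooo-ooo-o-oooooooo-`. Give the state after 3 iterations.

-oo-------o------o--o

iteration 1: -oo-o-o-o---o------o-
iteration 2: -oo--------o------o--
iteration 3: -oo-------o------o--o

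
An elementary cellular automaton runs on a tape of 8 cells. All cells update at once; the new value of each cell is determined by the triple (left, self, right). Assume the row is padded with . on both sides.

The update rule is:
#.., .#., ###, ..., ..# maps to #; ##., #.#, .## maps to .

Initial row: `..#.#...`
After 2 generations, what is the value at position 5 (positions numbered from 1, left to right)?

.

###.####
.#...##.
position 5 holds .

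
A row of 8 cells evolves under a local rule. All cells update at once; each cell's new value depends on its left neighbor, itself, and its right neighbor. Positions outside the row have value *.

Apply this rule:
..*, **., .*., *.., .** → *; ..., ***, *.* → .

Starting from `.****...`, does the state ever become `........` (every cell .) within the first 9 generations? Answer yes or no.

.*..**.*
.*****.*
.*...*.*
.**.**.*
.**.**.*  (fixed point — unchanged through generation 9)
generation 9 is .**.**.*, still not uniform .

no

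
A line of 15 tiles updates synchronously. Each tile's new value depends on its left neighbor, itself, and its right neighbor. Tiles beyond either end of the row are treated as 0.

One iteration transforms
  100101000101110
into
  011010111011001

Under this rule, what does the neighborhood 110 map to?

At position 13 the neighborhood is 110; the next row has 0 there.

0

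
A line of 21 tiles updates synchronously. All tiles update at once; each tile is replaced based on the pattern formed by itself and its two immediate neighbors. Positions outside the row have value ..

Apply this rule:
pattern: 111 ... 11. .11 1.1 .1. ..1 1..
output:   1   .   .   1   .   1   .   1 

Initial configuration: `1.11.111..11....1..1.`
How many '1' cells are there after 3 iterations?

iteration 1: 1.1..11.1.1.1...11.11
iteration 2: 1.11.1..1.1.11..1..1.
iteration 3: 1.1..11.1.1.1.1.11.11
count of 1: 12

12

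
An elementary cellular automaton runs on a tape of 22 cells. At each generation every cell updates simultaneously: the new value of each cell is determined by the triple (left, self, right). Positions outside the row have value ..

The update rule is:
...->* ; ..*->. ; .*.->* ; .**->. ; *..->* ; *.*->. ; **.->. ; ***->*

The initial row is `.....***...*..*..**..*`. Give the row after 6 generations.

****..*.**.**.**...*.*
.**.*.*.........**.*.*
....*.*********....*.*
***.*..*******.***.*.*
.*..**..*****...*..*.*
.**...*..***.**.**.*.*

.**...*..***.**.**.*.*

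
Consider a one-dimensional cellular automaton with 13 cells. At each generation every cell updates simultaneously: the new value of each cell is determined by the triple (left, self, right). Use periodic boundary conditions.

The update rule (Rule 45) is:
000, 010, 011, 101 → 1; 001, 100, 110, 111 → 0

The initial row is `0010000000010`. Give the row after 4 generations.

1010111111010
1111100000111
0000001110100
1111101001101

1111101001101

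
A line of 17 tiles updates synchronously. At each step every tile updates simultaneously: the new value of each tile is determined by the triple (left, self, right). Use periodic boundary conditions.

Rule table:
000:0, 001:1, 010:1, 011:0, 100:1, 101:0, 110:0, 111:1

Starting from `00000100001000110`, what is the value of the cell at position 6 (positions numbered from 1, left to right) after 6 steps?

00001110011101001
10010101101001111
01110100001110111
00100110010100010
01111001110110111
00110110100000010
position 6 holds 1

1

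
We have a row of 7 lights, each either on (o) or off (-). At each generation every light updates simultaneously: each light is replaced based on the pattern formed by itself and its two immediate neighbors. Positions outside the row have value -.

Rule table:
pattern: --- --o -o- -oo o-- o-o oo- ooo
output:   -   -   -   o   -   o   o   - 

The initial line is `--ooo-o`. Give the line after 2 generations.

--o-oo-
---ooo-

---ooo-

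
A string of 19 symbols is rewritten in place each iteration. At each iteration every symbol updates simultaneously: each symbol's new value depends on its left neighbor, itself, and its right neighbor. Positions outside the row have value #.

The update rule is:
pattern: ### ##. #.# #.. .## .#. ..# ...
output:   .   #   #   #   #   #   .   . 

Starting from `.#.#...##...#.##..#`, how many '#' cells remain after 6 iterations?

8

#####..###..#####.#
....##.#.##.#...###
#...##########..#..
##..#........##.##.
.##.##.......######
#######......#.....
count of #: 8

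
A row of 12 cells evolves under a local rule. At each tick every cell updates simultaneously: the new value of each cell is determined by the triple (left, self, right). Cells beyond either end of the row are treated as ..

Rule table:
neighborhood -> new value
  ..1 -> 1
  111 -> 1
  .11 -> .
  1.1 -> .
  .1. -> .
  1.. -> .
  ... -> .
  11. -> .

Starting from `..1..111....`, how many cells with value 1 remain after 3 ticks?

1

.1..1.1.....
1..1........
..1.........
count of 1: 1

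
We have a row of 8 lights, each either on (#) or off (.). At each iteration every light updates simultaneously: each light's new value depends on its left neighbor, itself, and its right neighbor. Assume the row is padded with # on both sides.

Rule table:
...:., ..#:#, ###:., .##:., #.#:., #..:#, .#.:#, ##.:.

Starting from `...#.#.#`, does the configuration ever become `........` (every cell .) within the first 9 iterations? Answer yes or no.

#.##.#..
.....###
#...#...
.#.###.#
.#......
.##....#
...#..#.
#.#####.
........
all cells are . at iteration 9

yes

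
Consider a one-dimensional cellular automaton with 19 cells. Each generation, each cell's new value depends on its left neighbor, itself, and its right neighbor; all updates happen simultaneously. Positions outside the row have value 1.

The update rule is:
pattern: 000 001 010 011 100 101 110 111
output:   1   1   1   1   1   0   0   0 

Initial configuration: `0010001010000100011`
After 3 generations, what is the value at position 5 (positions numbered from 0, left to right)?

1

1111111011111111110
0000000010000000000
1111111111111111111
position 5 holds 1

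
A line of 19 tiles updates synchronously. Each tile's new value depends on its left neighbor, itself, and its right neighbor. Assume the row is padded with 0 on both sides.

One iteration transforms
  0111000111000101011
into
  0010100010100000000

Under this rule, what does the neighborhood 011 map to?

0

At position 1 the neighborhood is 011; the next row has 0 there.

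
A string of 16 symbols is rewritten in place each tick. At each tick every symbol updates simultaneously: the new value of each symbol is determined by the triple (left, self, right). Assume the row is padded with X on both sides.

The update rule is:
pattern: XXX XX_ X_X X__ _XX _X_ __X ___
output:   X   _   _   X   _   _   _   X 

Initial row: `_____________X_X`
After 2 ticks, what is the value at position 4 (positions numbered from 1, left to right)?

XXXXXXXXXXXX____
XXXXXXXXXXX_XXX_
position 4 holds X

X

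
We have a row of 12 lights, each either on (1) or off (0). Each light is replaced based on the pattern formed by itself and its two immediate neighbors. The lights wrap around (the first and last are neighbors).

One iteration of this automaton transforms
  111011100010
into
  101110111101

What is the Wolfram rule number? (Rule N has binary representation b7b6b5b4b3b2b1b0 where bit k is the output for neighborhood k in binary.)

position 1: 111 → 0  (bit 7 = 0)
position 2: 110 → 1  (bit 6 = 1)
position 3: 101 → 1  (bit 5 = 1)
position 7: 100 → 1  (bit 4 = 1)
position 0: 011 → 1  (bit 3 = 1)
position 10: 010 → 0  (bit 2 = 0)
position 9: 001 → 1  (bit 1 = 1)
position 8: 000 → 1  (bit 0 = 1)
bits b7..b0 = 01111011 = 123

123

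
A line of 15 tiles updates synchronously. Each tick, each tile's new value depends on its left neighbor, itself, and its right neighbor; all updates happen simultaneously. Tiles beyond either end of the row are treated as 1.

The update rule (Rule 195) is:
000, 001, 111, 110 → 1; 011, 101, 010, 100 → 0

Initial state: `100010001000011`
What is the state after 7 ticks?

tick 1: 101100110011101
tick 2: 100101010101100
tick 3: 101000000000101
tick 4: 100011111111000
tick 5: 101101111111011
tick 6: 100100111111001
tick 7: 101001011111010

101001011111010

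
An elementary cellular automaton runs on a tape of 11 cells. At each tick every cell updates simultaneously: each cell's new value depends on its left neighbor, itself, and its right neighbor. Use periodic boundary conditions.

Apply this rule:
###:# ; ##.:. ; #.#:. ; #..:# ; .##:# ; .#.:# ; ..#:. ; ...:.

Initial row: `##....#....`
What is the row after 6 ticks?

#.#...##...
#.##..#.#..
#.#.#.#.##.
#.#.#.#.#..
#.#.#.#.##.  (repeats tick 3; period 2)
tick 6: #.#.#.#.#..

#.#.#.#.#..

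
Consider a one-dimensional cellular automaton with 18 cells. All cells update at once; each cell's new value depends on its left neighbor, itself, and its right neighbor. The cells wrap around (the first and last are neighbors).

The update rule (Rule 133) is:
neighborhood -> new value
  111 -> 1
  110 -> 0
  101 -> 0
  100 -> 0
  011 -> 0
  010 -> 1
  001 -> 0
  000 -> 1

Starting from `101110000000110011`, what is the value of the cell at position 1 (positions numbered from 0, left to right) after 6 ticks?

000100111110000001
010100011100111101
010101001000011001
010101001011000001
010101001000011101
010101001011001001
position 1 holds 1

1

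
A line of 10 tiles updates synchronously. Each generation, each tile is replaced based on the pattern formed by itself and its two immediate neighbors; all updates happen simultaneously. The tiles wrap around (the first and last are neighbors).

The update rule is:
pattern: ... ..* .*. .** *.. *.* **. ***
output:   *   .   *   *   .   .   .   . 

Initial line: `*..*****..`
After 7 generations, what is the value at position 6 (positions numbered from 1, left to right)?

*

*..*......
*..*.****.
*..*.*....
*..*.*.**.
*..*.*.*..
*..*.*.*..  (fixed point — unchanged through generation 7)
position 6 holds *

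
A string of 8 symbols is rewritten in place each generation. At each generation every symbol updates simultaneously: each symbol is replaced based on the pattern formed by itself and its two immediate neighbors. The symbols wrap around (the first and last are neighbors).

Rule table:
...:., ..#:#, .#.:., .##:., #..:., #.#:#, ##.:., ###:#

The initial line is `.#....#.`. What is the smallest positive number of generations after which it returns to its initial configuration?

#....#..
....#..#
...#..#.
..#..#..
.#..#...
#..#....
..#....#
.#....#.

8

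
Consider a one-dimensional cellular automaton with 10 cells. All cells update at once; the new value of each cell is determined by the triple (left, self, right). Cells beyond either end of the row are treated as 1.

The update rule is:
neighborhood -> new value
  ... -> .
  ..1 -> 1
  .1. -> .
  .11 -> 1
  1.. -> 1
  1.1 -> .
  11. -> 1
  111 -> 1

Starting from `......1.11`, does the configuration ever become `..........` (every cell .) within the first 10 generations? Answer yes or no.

no

1....1..11
11..1.1111
1111..1111
1111111111
1111111111  (fixed point — unchanged through generation 10)
generation 10 is 1111111111, still not uniform .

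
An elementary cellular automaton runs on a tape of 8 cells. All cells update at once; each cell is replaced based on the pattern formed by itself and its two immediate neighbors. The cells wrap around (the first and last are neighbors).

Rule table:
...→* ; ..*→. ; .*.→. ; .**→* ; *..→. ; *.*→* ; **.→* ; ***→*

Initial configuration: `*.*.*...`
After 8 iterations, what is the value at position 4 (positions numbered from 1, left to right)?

*

.*.*..*.
..*.....
*...****
*.*.****
**.*****
********
********  (fixed point — unchanged through iteration 8)
position 4 holds *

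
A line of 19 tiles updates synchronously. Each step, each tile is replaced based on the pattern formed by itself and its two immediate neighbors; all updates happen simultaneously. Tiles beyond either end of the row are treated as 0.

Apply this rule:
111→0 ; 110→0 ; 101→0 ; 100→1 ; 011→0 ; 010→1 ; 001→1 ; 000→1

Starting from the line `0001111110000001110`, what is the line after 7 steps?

1110000001111110000

step 1: 1110000001111110001
step 2: 0001111110000001111
step 3: 1110000001111110000
step 4: 0001111110000001111  (repeats step 2; period 2)
step 7: 1110000001111110000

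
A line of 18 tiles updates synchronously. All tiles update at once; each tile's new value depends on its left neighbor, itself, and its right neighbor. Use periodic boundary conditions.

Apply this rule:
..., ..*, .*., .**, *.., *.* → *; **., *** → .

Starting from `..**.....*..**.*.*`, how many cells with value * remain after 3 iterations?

16

***.*********.****
...**........**...
****.*********.***
count of *: 16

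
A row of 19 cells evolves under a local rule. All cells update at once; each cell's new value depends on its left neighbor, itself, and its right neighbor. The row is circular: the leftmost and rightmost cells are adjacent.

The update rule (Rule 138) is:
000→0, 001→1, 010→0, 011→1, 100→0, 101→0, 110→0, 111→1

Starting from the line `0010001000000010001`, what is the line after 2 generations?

1000100000001000100

0100010000000100010
1000100000001000100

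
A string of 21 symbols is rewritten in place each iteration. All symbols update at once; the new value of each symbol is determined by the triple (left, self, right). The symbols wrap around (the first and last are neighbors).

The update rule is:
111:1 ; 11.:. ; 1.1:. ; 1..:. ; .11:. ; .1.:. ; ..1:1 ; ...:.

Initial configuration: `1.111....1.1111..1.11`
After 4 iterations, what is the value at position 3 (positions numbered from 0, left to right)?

...1....1...11..1...1
..1....1...1...1...1.
.1....1...1...1...1..
1....1...1...1...1...
position 3 holds .

.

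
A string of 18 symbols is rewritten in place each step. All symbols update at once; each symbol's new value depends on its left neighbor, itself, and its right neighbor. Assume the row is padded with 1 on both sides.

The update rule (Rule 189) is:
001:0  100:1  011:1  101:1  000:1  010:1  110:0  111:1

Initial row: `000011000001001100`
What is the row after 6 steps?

step 1: 111010111101101010
step 2: 110111111011011111
step 3: 101111110110111111
step 4: 011111101101111111
step 5: 111111011011111111
step 6: 111110110111111111

111110110111111111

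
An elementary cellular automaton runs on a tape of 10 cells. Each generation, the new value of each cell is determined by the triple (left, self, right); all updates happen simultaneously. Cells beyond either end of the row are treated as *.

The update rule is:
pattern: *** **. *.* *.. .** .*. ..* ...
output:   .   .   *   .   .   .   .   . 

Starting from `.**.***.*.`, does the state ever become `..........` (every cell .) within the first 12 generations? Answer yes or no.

*..*...*.*
........*.
.........*
..........
all cells are . at generation 4

yes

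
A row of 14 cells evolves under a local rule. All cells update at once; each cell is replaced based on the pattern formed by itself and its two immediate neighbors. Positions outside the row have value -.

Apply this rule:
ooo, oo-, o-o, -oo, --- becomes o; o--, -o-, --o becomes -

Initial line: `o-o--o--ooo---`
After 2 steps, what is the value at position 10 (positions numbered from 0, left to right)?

-o------ooo-oo
---oooo-oooooo
position 10 holds o

o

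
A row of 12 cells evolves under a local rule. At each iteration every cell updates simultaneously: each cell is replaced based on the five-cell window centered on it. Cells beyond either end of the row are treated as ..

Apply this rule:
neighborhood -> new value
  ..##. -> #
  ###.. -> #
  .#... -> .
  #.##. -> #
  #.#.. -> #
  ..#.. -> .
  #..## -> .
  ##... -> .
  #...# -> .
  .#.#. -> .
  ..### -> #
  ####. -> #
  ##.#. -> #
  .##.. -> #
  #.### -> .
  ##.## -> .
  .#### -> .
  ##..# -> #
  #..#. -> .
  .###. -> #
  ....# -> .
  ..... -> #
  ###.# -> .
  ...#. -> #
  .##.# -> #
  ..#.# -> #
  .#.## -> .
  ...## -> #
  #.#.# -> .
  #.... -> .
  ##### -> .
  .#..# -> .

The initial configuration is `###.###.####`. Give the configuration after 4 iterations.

##...#....##
##..#....###
###.....####
###..#.##.##

###..#.##.##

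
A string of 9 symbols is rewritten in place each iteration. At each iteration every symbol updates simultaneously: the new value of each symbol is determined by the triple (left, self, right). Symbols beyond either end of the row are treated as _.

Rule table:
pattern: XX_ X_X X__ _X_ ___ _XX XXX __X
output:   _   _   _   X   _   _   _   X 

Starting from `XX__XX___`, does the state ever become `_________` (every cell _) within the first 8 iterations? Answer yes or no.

iteration 1: ___X_____
iteration 2: __XX_____
iteration 3: _X_______
iteration 4: XX_______
iteration 5: _________
all cells are _ at iteration 5

yes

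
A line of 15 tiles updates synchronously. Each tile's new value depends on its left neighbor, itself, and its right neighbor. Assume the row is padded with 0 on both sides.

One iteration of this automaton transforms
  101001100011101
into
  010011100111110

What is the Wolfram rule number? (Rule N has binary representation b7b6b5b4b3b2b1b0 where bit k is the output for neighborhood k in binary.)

234

position 11: 111 → 1  (bit 7 = 1)
position 6: 110 → 1  (bit 6 = 1)
position 1: 101 → 1  (bit 5 = 1)
position 3: 100 → 0  (bit 4 = 0)
position 5: 011 → 1  (bit 3 = 1)
position 0: 010 → 0  (bit 2 = 0)
position 4: 001 → 1  (bit 1 = 1)
position 8: 000 → 0  (bit 0 = 0)
bits b7..b0 = 11101010 = 234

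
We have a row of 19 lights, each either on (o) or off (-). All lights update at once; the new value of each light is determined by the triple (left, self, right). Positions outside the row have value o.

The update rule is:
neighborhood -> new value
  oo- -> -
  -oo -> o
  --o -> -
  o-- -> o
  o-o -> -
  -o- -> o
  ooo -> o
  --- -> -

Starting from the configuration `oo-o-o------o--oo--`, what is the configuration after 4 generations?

generation 1: o--o-oo-----oo-o-o-
generation 2: -o-o-o-o----o--o-o-
generation 3: -o-o-o-oo---oo-o-o-
generation 4: -o-o-o-o-o--o--o-o-

-o-o-o-o-o--o--o-o-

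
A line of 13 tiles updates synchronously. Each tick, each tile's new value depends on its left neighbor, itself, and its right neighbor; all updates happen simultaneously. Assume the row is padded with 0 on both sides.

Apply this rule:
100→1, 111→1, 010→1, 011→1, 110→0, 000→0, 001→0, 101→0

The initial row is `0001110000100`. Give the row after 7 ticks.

0001101010101

0001101000110
0001001100101
0001101010101
0001001010101
0001101010101  (repeats tick 3; period 2)
tick 7: 0001101010101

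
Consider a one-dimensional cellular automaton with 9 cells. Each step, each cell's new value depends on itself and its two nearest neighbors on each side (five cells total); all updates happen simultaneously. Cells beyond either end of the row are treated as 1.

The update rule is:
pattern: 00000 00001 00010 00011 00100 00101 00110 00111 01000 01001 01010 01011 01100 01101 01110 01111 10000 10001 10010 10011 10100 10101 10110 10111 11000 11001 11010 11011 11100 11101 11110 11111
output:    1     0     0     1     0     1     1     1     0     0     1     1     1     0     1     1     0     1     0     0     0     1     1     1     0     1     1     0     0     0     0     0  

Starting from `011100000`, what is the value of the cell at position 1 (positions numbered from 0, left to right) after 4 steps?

1

011000101
011010111
010111110
111110000
position 1 holds 1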